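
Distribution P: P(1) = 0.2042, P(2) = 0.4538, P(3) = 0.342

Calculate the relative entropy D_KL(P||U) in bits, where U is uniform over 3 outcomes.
0.0703 bits

U(i) = 1/3 for all i

D_KL(P||U) = Σ P(x) log₂(P(x) / (1/3))
           = Σ P(x) log₂(P(x)) + log₂(3)
           = log₂(3) - H(P)

H(P) = -Σ P(x) log₂(P(x)):
  -P(1)·log₂(P(1)) = -(0.2042)·log₂(0.2042) = 0.46802
  -P(2)·log₂(P(2)) = -(0.4538)·log₂(0.4538) = 0.51727
  -P(3)·log₂(P(3)) = -(0.342)·log₂(0.342) = 0.52939
H(P) = 0.46802 + 0.51727 + 0.52939 = 1.51468 bits

log₂(3) = 1.58496 bits

D_KL(P||U) = 1.58496 - 1.51468 = 0.07028 ≈ 0.0703 bits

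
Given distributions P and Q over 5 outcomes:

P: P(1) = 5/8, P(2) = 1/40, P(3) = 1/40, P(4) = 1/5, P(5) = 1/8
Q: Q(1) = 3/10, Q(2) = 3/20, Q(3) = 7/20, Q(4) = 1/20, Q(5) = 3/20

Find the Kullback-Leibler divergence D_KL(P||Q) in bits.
0.8691 bits

D_KL(P||Q) = Σ P(x) log₂(P(x)/Q(x))

Computing term by term:
  P(1)·log₂(P(1)/Q(1)) = (5/8)·log₂((5/8)/(3/10)) = 0.66181
  P(2)·log₂(P(2)/Q(2)) = (1/40)·log₂((1/40)/(3/20)) = -0.06462
  P(3)·log₂(P(3)/Q(3)) = (1/40)·log₂((1/40)/(7/20)) = -0.09518
  P(4)·log₂(P(4)/Q(4)) = (1/5)·log₂((1/5)/(1/20)) = 0.40000
  P(5)·log₂(P(5)/Q(5)) = (1/8)·log₂((1/8)/(3/20)) = -0.03288

D_KL(P||Q) = 0.66181 - 0.06462 - 0.09518 + 0.40000 - 0.03288 = 0.86913 ≈ 0.8691 bits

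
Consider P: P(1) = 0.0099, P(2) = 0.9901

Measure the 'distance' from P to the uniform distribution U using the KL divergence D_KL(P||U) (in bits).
0.9199 bits

U(i) = 1/2 for all i

D_KL(P||U) = Σ P(x) log₂(P(x) / (1/2))
           = Σ P(x) log₂(P(x)) + log₂(2)
           = log₂(2) - H(P)

H(P) = -Σ P(x) log₂(P(x)):
  -P(1)·log₂(P(1)) = -(0.0099)·log₂(0.0099) = 0.06592
  -P(2)·log₂(P(2)) = -(0.9901)·log₂(0.9901) = 0.01421
H(P) = 0.06592 + 0.01421 = 0.08013 bits

log₂(2) = 1.00000 bits

D_KL(P||U) = 1.00000 - 0.08013 = 0.91987 ≈ 0.9199 bits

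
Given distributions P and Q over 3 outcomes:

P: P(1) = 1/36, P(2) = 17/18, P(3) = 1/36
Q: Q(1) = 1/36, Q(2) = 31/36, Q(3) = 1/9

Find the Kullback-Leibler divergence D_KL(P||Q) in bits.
0.0703 bits

D_KL(P||Q) = Σ P(x) log₂(P(x)/Q(x))

Computing term by term:
  P(1)·log₂(P(1)/Q(1)) = (1/36)·log₂((1/36)/(1/36)) = 0.00000
  P(2)·log₂(P(2)/Q(2)) = (17/18)·log₂((17/18)/(31/36)) = 0.12586
  P(3)·log₂(P(3)/Q(3)) = (1/36)·log₂((1/36)/(1/9)) = -0.05556

D_KL(P||Q) = 0.00000 + 0.12586 - 0.05556 = 0.07030 ≈ 0.0703 bits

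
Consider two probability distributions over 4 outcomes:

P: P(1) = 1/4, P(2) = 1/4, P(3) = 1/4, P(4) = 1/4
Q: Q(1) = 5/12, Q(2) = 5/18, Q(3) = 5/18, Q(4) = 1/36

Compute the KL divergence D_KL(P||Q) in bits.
0.5322 bits

D_KL(P||Q) = Σ P(x) log₂(P(x)/Q(x))

Computing term by term:
  P(1)·log₂(P(1)/Q(1)) = (1/4)·log₂((1/4)/(5/12)) = -0.18424
  P(2)·log₂(P(2)/Q(2)) = (1/4)·log₂((1/4)/(5/18)) = -0.03800
  P(3)·log₂(P(3)/Q(3)) = (1/4)·log₂((1/4)/(5/18)) = -0.03800
  P(4)·log₂(P(4)/Q(4)) = (1/4)·log₂((1/4)/(1/36)) = 0.79248

D_KL(P||Q) = -0.18424 - 0.03800 - 0.03800 + 0.79248 = 0.53224 ≈ 0.5322 bits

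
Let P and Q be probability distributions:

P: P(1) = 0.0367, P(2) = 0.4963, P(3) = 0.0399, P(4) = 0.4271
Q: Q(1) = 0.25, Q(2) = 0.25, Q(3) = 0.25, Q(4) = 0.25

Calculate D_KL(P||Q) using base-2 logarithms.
0.6138 bits

D_KL(P||Q) = Σ P(x) log₂(P(x)/Q(x))

Computing term by term:
  P(1)·log₂(P(1)/Q(1)) = 0.0367·log₂(0.0367/0.25) = -0.10159
  P(2)·log₂(P(2)/Q(2)) = 0.4963·log₂(0.4963/0.25) = 0.49098
  P(3)·log₂(P(3)/Q(3)) = 0.0399·log₂(0.0399/0.25) = -0.10563
  P(4)·log₂(P(4)/Q(4)) = 0.4271·log₂(0.4271/0.25) = 0.33000

D_KL(P||Q) = -0.10159 + 0.49098 - 0.10563 + 0.33000 = 0.61376 ≈ 0.6138 bits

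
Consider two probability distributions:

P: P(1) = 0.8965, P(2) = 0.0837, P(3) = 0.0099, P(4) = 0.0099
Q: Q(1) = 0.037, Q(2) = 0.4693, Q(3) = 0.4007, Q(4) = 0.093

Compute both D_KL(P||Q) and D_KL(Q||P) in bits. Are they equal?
D_KL(P||Q) = 3.8297 bits, D_KL(Q||P) = 3.4370 bits. No, they are not equal.

D_KL(P||Q) = Σ P(x) log₂(P(x)/Q(x))

Computing term by term:
  P(1)·log₂(P(1)/Q(1)) = 0.8965·log₂(0.8965/0.037) = 4.12274
  P(2)·log₂(P(2)/Q(2)) = 0.0837·log₂(0.0837/0.4693) = -0.20818
  P(3)·log₂(P(3)/Q(3)) = 0.0099·log₂(0.0099/0.4007) = -0.05286
  P(4)·log₂(P(4)/Q(4)) = 0.0099·log₂(0.0099/0.093) = -0.03199

D_KL(P||Q) = 4.12274 - 0.20818 - 0.05286 - 0.03199 = 3.82971 ≈ 3.8297 bits

D_KL(Q||P) = Σ Q(x) log₂(Q(x)/P(x))

Computing term by term:
  Q(1)·log₂(Q(1)/P(1)) = 0.037·log₂(0.037/0.8965) = -0.17015
  Q(2)·log₂(Q(2)/P(2)) = 0.4693·log₂(0.4693/0.0837) = 1.16725
  Q(3)·log₂(Q(3)/P(3)) = 0.4007·log₂(0.4007/0.0099) = 2.13932
  Q(4)·log₂(Q(4)/P(4)) = 0.093·log₂(0.093/0.0099) = 0.30055

D_KL(Q||P) = -0.17015 + 1.16725 + 2.13932 + 0.30055 = 3.43697 ≈ 3.4370 bits

These are NOT equal (difference: 0.3927 bits). KL divergence is asymmetric: D_KL(P||Q) ≠ D_KL(Q||P) in general.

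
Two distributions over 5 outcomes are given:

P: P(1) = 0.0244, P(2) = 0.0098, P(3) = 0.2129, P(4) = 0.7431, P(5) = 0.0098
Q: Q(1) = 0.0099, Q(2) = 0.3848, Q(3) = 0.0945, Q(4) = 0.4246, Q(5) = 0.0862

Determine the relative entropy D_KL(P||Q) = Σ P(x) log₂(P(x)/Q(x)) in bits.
0.7986 bits

D_KL(P||Q) = Σ P(x) log₂(P(x)/Q(x))

Computing term by term:
  P(1)·log₂(P(1)/Q(1)) = 0.0244·log₂(0.0244/0.0099) = 0.03175
  P(2)·log₂(P(2)/Q(2)) = 0.0098·log₂(0.0098/0.3848) = -0.05189
  P(3)·log₂(P(3)/Q(3)) = 0.2129·log₂(0.2129/0.0945) = 0.24947
  P(4)·log₂(P(4)/Q(4)) = 0.7431·log₂(0.7431/0.4246) = 0.60002
  P(5)·log₂(P(5)/Q(5)) = 0.0098·log₂(0.0098/0.0862) = -0.03074

D_KL(P||Q) = 0.03175 - 0.05189 + 0.24947 + 0.60002 - 0.03074 = 0.79861 ≈ 0.7986 bits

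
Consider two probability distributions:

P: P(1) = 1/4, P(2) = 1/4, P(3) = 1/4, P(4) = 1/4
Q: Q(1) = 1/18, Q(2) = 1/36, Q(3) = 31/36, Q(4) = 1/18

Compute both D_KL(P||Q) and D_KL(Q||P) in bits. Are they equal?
D_KL(P||Q) = 1.4314 bits, D_KL(Q||P) = 1.2073 bits. No, they are not equal.

D_KL(P||Q) = Σ P(x) log₂(P(x)/Q(x))

Computing term by term:
  P(1)·log₂(P(1)/Q(1)) = (1/4)·log₂((1/4)/(1/18)) = 0.54248
  P(2)·log₂(P(2)/Q(2)) = (1/4)·log₂((1/4)/(1/36)) = 0.79248
  P(3)·log₂(P(3)/Q(3)) = (1/4)·log₂((1/4)/(31/36)) = -0.44607
  P(4)·log₂(P(4)/Q(4)) = (1/4)·log₂((1/4)/(1/18)) = 0.54248

D_KL(P||Q) = 0.54248 + 0.79248 - 0.44607 + 0.54248 = 1.43137 ≈ 1.4314 bits

D_KL(Q||P) = Σ Q(x) log₂(Q(x)/P(x))

Computing term by term:
  Q(1)·log₂(Q(1)/P(1)) = (1/18)·log₂((1/18)/(1/4)) = -0.12055
  Q(2)·log₂(Q(2)/P(2)) = (1/36)·log₂((1/36)/(1/4)) = -0.08805
  Q(3)·log₂(Q(3)/P(3)) = (31/36)·log₂((31/36)/(1/4)) = 1.53646
  Q(4)·log₂(Q(4)/P(4)) = (1/18)·log₂((1/18)/(1/4)) = -0.12055

D_KL(Q||P) = -0.12055 - 0.08805 + 1.53646 - 0.12055 = 1.20731 ≈ 1.2073 bits

These are NOT equal (difference: 0.2241 bits). KL divergence is asymmetric: D_KL(P||Q) ≠ D_KL(Q||P) in general.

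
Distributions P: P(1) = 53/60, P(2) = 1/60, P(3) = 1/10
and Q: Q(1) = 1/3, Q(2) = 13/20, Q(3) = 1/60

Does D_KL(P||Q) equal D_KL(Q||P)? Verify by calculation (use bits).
D_KL(P||Q) = 1.4124 bits, D_KL(Q||P) = 2.9238 bits. No — D_KL(P||Q) ≠ D_KL(Q||P) for this pair.

D_KL(P||Q) = Σ P(x) log₂(P(x)/Q(x))

Computing term by term:
  P(1)·log₂(P(1)/Q(1)) = (53/60)·log₂((53/60)/(1/3)) = 1.24196
  P(2)·log₂(P(2)/Q(2)) = (1/60)·log₂((1/60)/(13/20)) = -0.08809
  P(3)·log₂(P(3)/Q(3)) = (1/10)·log₂((1/10)/(1/60)) = 0.25850

D_KL(P||Q) = 1.24196 - 0.08809 + 0.25850 = 1.41237 ≈ 1.4124 bits

D_KL(Q||P) = Σ Q(x) log₂(Q(x)/P(x))

Computing term by term:
  Q(1)·log₂(Q(1)/P(1)) = (1/3)·log₂((1/3)/(53/60)) = -0.46866
  Q(2)·log₂(Q(2)/P(2)) = (13/20)·log₂((13/20)/(1/60)) = 3.43551
  Q(3)·log₂(Q(3)/P(3)) = (1/60)·log₂((1/60)/(1/10)) = -0.04308

D_KL(Q||P) = -0.46866 + 3.43551 - 0.04308 = 2.92377 ≈ 2.9238 bits

These are NOT equal (difference: 1.5114 bits). KL divergence is asymmetric: D_KL(P||Q) ≠ D_KL(Q||P) in general.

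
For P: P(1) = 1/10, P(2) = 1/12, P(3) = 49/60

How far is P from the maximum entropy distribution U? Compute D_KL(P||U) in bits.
0.7154 bits

U(i) = 1/3 for all i

D_KL(P||U) = Σ P(x) log₂(P(x) / (1/3))
           = Σ P(x) log₂(P(x)) + log₂(3)
           = log₂(3) - H(P)

H(P) = -Σ P(x) log₂(P(x)):
  -P(1)·log₂(P(1)) = -(1/10)·log₂(1/10) = 0.33219
  -P(2)·log₂(P(2)) = -(1/12)·log₂(1/12) = 0.29875
  -P(3)·log₂(P(3)) = -(49/60)·log₂(49/60) = 0.23861
H(P) = 0.33219 + 0.29875 + 0.23861 = 0.86955 bits

log₂(3) = 1.58496 bits

D_KL(P||U) = 1.58496 - 0.86955 = 0.71541 ≈ 0.7154 bits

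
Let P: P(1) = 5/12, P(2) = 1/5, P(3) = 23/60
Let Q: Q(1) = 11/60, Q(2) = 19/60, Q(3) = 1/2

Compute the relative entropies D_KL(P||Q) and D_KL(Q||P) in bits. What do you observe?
D_KL(P||Q) = 0.2140 bits, D_KL(Q||P) = 0.1845 bits. The two directions give different values (D_KL(P||Q) exceeds D_KL(Q||P) by 0.0295 bits): KL divergence is asymmetric.

D_KL(P||Q) = Σ P(x) log₂(P(x)/Q(x))

Computing term by term:
  P(1)·log₂(P(1)/Q(1)) = (5/12)·log₂((5/12)/(11/60)) = 0.49351
  P(2)·log₂(P(2)/Q(2)) = (1/5)·log₂((1/5)/(19/60)) = -0.13259
  P(3)·log₂(P(3)/Q(3)) = (23/60)·log₂((23/60)/(1/2)) = -0.14694

D_KL(P||Q) = 0.49351 - 0.13259 - 0.14694 = 0.21398 ≈ 0.2140 bits

D_KL(Q||P) = Σ Q(x) log₂(Q(x)/P(x))

Computing term by term:
  Q(1)·log₂(Q(1)/P(1)) = (11/60)·log₂((11/60)/(5/12)) = -0.21714
  Q(2)·log₂(Q(2)/P(2)) = (19/60)·log₂((19/60)/(1/5)) = 0.20994
  Q(3)·log₂(Q(3)/P(3)) = (1/2)·log₂((1/2)/(23/60)) = 0.19166

D_KL(Q||P) = -0.21714 + 0.20994 + 0.19166 = 0.18446 ≈ 0.1845 bits

These are NOT equal (difference: 0.0295 bits). KL divergence is asymmetric: D_KL(P||Q) ≠ D_KL(Q||P) in general.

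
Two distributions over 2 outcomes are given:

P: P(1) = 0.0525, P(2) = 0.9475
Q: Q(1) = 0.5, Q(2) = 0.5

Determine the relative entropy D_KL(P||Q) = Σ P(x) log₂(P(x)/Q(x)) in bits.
0.7031 bits

D_KL(P||Q) = Σ P(x) log₂(P(x)/Q(x))

Computing term by term:
  P(1)·log₂(P(1)/Q(1)) = 0.0525·log₂(0.0525/0.5) = -0.17071
  P(2)·log₂(P(2)/Q(2)) = 0.9475·log₂(0.9475/0.5) = 0.87378

D_KL(P||Q) = -0.17071 + 0.87378 = 0.70307 ≈ 0.7031 bits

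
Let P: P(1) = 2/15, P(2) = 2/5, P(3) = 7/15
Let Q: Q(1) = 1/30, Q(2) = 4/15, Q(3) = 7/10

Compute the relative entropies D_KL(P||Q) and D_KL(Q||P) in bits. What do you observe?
D_KL(P||Q) = 0.2277 bits, D_KL(Q||P) = 0.1868 bits. The two directions give different values (D_KL(P||Q) exceeds D_KL(Q||P) by 0.0409 bits): KL divergence is asymmetric.

D_KL(P||Q) = Σ P(x) log₂(P(x)/Q(x))

Computing term by term:
  P(1)·log₂(P(1)/Q(1)) = (2/15)·log₂((2/15)/(1/30)) = 0.26667
  P(2)·log₂(P(2)/Q(2)) = (2/5)·log₂((2/5)/(4/15)) = 0.23399
  P(3)·log₂(P(3)/Q(3)) = (7/15)·log₂((7/15)/(7/10)) = -0.27298

D_KL(P||Q) = 0.26667 + 0.23399 - 0.27298 = 0.22768 ≈ 0.2277 bits

D_KL(Q||P) = Σ Q(x) log₂(Q(x)/P(x))

Computing term by term:
  Q(1)·log₂(Q(1)/P(1)) = (1/30)·log₂((1/30)/(2/15)) = -0.06667
  Q(2)·log₂(Q(2)/P(2)) = (4/15)·log₂((4/15)/(2/5)) = -0.15599
  Q(3)·log₂(Q(3)/P(3)) = (7/10)·log₂((7/10)/(7/15)) = 0.40947

D_KL(Q||P) = -0.06667 - 0.15599 + 0.40947 = 0.18681 ≈ 0.1868 bits

These are NOT equal (difference: 0.0409 bits). KL divergence is asymmetric: D_KL(P||Q) ≠ D_KL(Q||P) in general.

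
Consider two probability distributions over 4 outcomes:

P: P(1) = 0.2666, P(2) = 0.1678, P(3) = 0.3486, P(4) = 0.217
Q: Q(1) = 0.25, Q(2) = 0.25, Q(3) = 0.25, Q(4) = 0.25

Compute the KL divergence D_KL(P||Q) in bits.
0.0511 bits

D_KL(P||Q) = Σ P(x) log₂(P(x)/Q(x))

Computing term by term:
  P(1)·log₂(P(1)/Q(1)) = 0.2666·log₂(0.2666/0.25) = 0.02473
  P(2)·log₂(P(2)/Q(2)) = 0.1678·log₂(0.1678/0.25) = -0.09652
  P(3)·log₂(P(3)/Q(3)) = 0.3486·log₂(0.3486/0.25) = 0.16720
  P(4)·log₂(P(4)/Q(4)) = 0.217·log₂(0.217/0.25) = -0.04432

D_KL(P||Q) = 0.02473 - 0.09652 + 0.16720 - 0.04432 = 0.05109 ≈ 0.0511 bits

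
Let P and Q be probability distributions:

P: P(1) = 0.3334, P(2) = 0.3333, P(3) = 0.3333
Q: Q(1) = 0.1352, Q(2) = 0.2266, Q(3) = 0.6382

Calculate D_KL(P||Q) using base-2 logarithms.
0.3073 bits

D_KL(P||Q) = Σ P(x) log₂(P(x)/Q(x))

Computing term by term:
  P(1)·log₂(P(1)/Q(1)) = 0.3334·log₂(0.3334/0.1352) = 0.43414
  P(2)·log₂(P(2)/Q(2)) = 0.3333·log₂(0.3333/0.2266) = 0.18554
  P(3)·log₂(P(3)/Q(3)) = 0.3333·log₂(0.3333/0.6382) = -0.31236

D_KL(P||Q) = 0.43414 + 0.18554 - 0.31236 = 0.30732 ≈ 0.3073 bits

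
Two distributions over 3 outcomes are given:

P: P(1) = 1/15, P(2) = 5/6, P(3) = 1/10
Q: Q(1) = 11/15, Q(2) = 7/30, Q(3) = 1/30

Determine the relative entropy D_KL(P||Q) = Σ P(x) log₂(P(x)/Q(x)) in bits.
1.4583 bits

D_KL(P||Q) = Σ P(x) log₂(P(x)/Q(x))

Computing term by term:
  P(1)·log₂(P(1)/Q(1)) = (1/15)·log₂((1/15)/(11/15)) = -0.23063
  P(2)·log₂(P(2)/Q(2)) = (5/6)·log₂((5/6)/(7/30)) = 1.53042
  P(3)·log₂(P(3)/Q(3)) = (1/10)·log₂((1/10)/(1/30)) = 0.15850

D_KL(P||Q) = -0.23063 + 1.53042 + 0.15850 = 1.45829 ≈ 1.4583 bits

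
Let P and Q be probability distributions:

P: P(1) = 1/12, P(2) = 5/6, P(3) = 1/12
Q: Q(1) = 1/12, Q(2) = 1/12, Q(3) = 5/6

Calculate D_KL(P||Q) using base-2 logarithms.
2.4914 bits

D_KL(P||Q) = Σ P(x) log₂(P(x)/Q(x))

Computing term by term:
  P(1)·log₂(P(1)/Q(1)) = (1/12)·log₂((1/12)/(1/12)) = 0.00000
  P(2)·log₂(P(2)/Q(2)) = (5/6)·log₂((5/6)/(1/12)) = 2.76827
  P(3)·log₂(P(3)/Q(3)) = (1/12)·log₂((1/12)/(5/6)) = -0.27683

D_KL(P||Q) = 0.00000 + 2.76827 - 0.27683 = 2.49144 ≈ 2.4914 bits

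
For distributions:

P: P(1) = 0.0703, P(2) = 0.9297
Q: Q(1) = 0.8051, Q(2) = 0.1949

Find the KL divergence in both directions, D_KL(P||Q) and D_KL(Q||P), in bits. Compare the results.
D_KL(P||Q) = 1.8483 bits, D_KL(Q||P) = 2.3927 bits. D_KL(Q||P) is larger than D_KL(P||Q) by 0.5444 bits; the two directions differ.

D_KL(P||Q) = Σ P(x) log₂(P(x)/Q(x))

Computing term by term:
  P(1)·log₂(P(1)/Q(1)) = 0.0703·log₂(0.0703/0.8051) = -0.24729
  P(2)·log₂(P(2)/Q(2)) = 0.9297·log₂(0.9297/0.1949) = 2.09557

D_KL(P||Q) = -0.24729 + 2.09557 = 1.84828 ≈ 1.8483 bits

D_KL(Q||P) = Σ Q(x) log₂(Q(x)/P(x))

Computing term by term:
  Q(1)·log₂(Q(1)/P(1)) = 0.8051·log₂(0.8051/0.0703) = 2.83200
  Q(2)·log₂(Q(2)/P(2)) = 0.1949·log₂(0.1949/0.9297) = -0.43931

D_KL(Q||P) = 2.83200 - 0.43931 = 2.39269 ≈ 2.3927 bits

These are NOT equal (difference: 0.5444 bits). KL divergence is asymmetric: D_KL(P||Q) ≠ D_KL(Q||P) in general.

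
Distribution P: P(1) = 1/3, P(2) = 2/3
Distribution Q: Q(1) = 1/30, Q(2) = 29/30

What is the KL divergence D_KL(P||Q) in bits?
0.7499 bits

D_KL(P||Q) = Σ P(x) log₂(P(x)/Q(x))

Computing term by term:
  P(1)·log₂(P(1)/Q(1)) = (1/3)·log₂((1/3)/(1/30)) = 1.10731
  P(2)·log₂(P(2)/Q(2)) = (2/3)·log₂((2/3)/(29/30)) = -0.35737

D_KL(P||Q) = 1.10731 - 0.35737 = 0.74994 ≈ 0.7499 bits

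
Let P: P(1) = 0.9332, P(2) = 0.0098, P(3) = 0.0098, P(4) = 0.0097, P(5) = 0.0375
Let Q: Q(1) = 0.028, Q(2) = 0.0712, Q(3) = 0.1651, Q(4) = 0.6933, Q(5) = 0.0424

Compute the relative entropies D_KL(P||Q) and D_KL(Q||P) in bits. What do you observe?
D_KL(P||Q) = 4.5864 bits, D_KL(Q||P) = 5.0125 bits. The two directions give different values (D_KL(Q||P) exceeds D_KL(P||Q) by 0.4261 bits): KL divergence is asymmetric.

D_KL(P||Q) = Σ P(x) log₂(P(x)/Q(x))

Computing term by term:
  P(1)·log₂(P(1)/Q(1)) = 0.9332·log₂(0.9332/0.028) = 4.72077
  P(2)·log₂(P(2)/Q(2)) = 0.0098·log₂(0.0098/0.0712) = -0.02804
  P(3)·log₂(P(3)/Q(3)) = 0.0098·log₂(0.0098/0.1651) = -0.03993
  P(4)·log₂(P(4)/Q(4)) = 0.0097·log₂(0.0097/0.6933) = -0.05975
  P(5)·log₂(P(5)/Q(5)) = 0.0375·log₂(0.0375/0.0424) = -0.00664

D_KL(P||Q) = 4.72077 - 0.02804 - 0.03993 - 0.05975 - 0.00664 = 4.58641 ≈ 4.5864 bits

D_KL(Q||P) = Σ Q(x) log₂(Q(x)/P(x))

Computing term by term:
  Q(1)·log₂(Q(1)/P(1)) = 0.028·log₂(0.028/0.9332) = -0.14164
  Q(2)·log₂(Q(2)/P(2)) = 0.0712·log₂(0.0712/0.0098) = 0.20370
  Q(3)·log₂(Q(3)/P(3)) = 0.1651·log₂(0.1651/0.0098) = 0.67269
  Q(4)·log₂(Q(4)/P(4)) = 0.6933·log₂(0.6933/0.0097) = 4.27028
  Q(5)·log₂(Q(5)/P(5)) = 0.0424·log₂(0.0424/0.0375) = 0.00751

D_KL(Q||P) = -0.14164 + 0.20370 + 0.67269 + 4.27028 + 0.00751 = 5.01254 ≈ 5.0125 bits

These are NOT equal (difference: 0.4261 bits). KL divergence is asymmetric: D_KL(P||Q) ≠ D_KL(Q||P) in general.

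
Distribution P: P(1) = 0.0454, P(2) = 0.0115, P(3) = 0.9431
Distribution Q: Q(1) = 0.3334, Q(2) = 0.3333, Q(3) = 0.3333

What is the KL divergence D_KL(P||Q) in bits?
1.2288 bits

D_KL(P||Q) = Σ P(x) log₂(P(x)/Q(x))

Computing term by term:
  P(1)·log₂(P(1)/Q(1)) = 0.0454·log₂(0.0454/0.3334) = -0.13059
  P(2)·log₂(P(2)/Q(2)) = 0.0115·log₂(0.0115/0.3333) = -0.05586
  P(3)·log₂(P(3)/Q(3)) = 0.9431·log₂(0.9431/0.3333) = 1.41521

D_KL(P||Q) = -0.13059 - 0.05586 + 1.41521 = 1.22876 ≈ 1.2288 bits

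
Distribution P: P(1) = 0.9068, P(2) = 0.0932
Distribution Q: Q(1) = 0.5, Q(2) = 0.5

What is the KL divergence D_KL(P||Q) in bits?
0.5529 bits

D_KL(P||Q) = Σ P(x) log₂(P(x)/Q(x))

Computing term by term:
  P(1)·log₂(P(1)/Q(1)) = 0.9068·log₂(0.9068/0.5) = 0.77881
  P(2)·log₂(P(2)/Q(2)) = 0.0932·log₂(0.0932/0.5) = -0.22587

D_KL(P||Q) = 0.77881 - 0.22587 = 0.55294 ≈ 0.5529 bits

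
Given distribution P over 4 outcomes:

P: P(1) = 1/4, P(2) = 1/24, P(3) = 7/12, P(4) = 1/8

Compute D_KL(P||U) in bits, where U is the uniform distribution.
0.4804 bits

U(i) = 1/4 for all i

D_KL(P||U) = Σ P(x) log₂(P(x) / (1/4))
           = Σ P(x) log₂(P(x)) + log₂(4)
           = log₂(4) - H(P)

H(P) = -Σ P(x) log₂(P(x)):
  -P(1)·log₂(P(1)) = -(1/4)·log₂(1/4) = 0.50000
  -P(2)·log₂(P(2)) = -(1/24)·log₂(1/24) = 0.19104
  -P(3)·log₂(P(3)) = -(7/12)·log₂(7/12) = 0.45360
  -P(4)·log₂(P(4)) = -(1/8)·log₂(1/8) = 0.37500
H(P) = 0.50000 + 0.19104 + 0.45360 + 0.37500 = 1.51964 bits

log₂(4) = 2.00000 bits

D_KL(P||U) = 2.00000 - 1.51964 = 0.48036 ≈ 0.4804 bits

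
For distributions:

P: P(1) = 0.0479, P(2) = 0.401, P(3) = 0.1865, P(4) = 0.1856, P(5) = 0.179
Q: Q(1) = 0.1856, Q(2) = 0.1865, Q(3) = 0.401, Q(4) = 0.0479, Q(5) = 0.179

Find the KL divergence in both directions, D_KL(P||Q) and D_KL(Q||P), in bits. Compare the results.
D_KL(P||Q) = 0.5060 bits, D_KL(Q||P) = 0.5060 bits. The two directions give exactly the same value for this pair.

D_KL(P||Q) = Σ P(x) log₂(P(x)/Q(x))

Computing term by term:
  P(1)·log₂(P(1)/Q(1)) = 0.0479·log₂(0.0479/0.1856) = -0.09360
  P(2)·log₂(P(2)/Q(2)) = 0.401·log₂(0.401/0.1865) = 0.44288
  P(3)·log₂(P(3)/Q(3)) = 0.1865·log₂(0.1865/0.401) = -0.20598
  P(4)·log₂(P(4)/Q(4)) = 0.1856·log₂(0.1856/0.0479) = 0.36268
  P(5)·log₂(P(5)/Q(5)) = 0.179·log₂(0.179/0.179) = 0.00000

D_KL(P||Q) = -0.09360 + 0.44288 - 0.20598 + 0.36268 + 0.00000 = 0.50598 ≈ 0.5060 bits

D_KL(Q||P) = Σ Q(x) log₂(Q(x)/P(x))

Computing term by term:
  Q(1)·log₂(Q(1)/P(1)) = 0.1856·log₂(0.1856/0.0479) = 0.36268
  Q(2)·log₂(Q(2)/P(2)) = 0.1865·log₂(0.1865/0.401) = -0.20598
  Q(3)·log₂(Q(3)/P(3)) = 0.401·log₂(0.401/0.1865) = 0.44288
  Q(4)·log₂(Q(4)/P(4)) = 0.0479·log₂(0.0479/0.1856) = -0.09360
  Q(5)·log₂(Q(5)/P(5)) = 0.179·log₂(0.179/0.179) = 0.00000

D_KL(Q||P) = 0.36268 - 0.20598 + 0.44288 - 0.09360 + 0.00000 = 0.50598 ≈ 0.5060 bits

These ARE equal here. Q is P with outcomes relabeled (Q(1) = P(4), Q(2) = P(3), Q(3) = P(2), Q(4) = P(1)) by a relabeling that is its own inverse, so the two sums contain exactly the same terms in a different order. This is a special case — KL divergence is not symmetric in general: D_KL(P||Q) ≠ D_KL(Q||P) for most P, Q.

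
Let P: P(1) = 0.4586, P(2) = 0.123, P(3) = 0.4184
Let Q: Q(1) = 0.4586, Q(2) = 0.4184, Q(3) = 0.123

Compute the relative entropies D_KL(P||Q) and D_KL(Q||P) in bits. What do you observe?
D_KL(P||Q) = 0.5217 bits, D_KL(Q||P) = 0.5217 bits. The two directions give the same value here, because Q is a self-inverse relabeling of P; in general KL divergence is asymmetric.

D_KL(P||Q) = Σ P(x) log₂(P(x)/Q(x))

Computing term by term:
  P(1)·log₂(P(1)/Q(1)) = 0.4586·log₂(0.4586/0.4586) = 0.00000
  P(2)·log₂(P(2)/Q(2)) = 0.123·log₂(0.123/0.4184) = -0.21725
  P(3)·log₂(P(3)/Q(3)) = 0.4184·log₂(0.4184/0.123) = 0.73899

D_KL(P||Q) = 0.00000 - 0.21725 + 0.73899 = 0.52174 ≈ 0.5217 bits

D_KL(Q||P) = Σ Q(x) log₂(Q(x)/P(x))

Computing term by term:
  Q(1)·log₂(Q(1)/P(1)) = 0.4586·log₂(0.4586/0.4586) = 0.00000
  Q(2)·log₂(Q(2)/P(2)) = 0.4184·log₂(0.4184/0.123) = 0.73899
  Q(3)·log₂(Q(3)/P(3)) = 0.123·log₂(0.123/0.4184) = -0.21725

D_KL(Q||P) = 0.00000 + 0.73899 - 0.21725 = 0.52174 ≈ 0.5217 bits

These ARE equal here. Q is P with outcomes relabeled (Q(2) = P(3), Q(3) = P(2)) by a relabeling that is its own inverse, so the two sums contain exactly the same terms in a different order. This is a special case — KL divergence is not symmetric in general: D_KL(P||Q) ≠ D_KL(Q||P) for most P, Q.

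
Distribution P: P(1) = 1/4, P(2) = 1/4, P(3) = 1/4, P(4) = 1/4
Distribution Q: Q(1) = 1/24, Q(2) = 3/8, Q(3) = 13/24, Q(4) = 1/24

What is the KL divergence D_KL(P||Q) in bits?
0.8674 bits

D_KL(P||Q) = Σ P(x) log₂(P(x)/Q(x))

Computing term by term:
  P(1)·log₂(P(1)/Q(1)) = (1/4)·log₂((1/4)/(1/24)) = 0.64624
  P(2)·log₂(P(2)/Q(2)) = (1/4)·log₂((1/4)/(3/8)) = -0.14624
  P(3)·log₂(P(3)/Q(3)) = (1/4)·log₂((1/4)/(13/24)) = -0.27887
  P(4)·log₂(P(4)/Q(4)) = (1/4)·log₂((1/4)/(1/24)) = 0.64624

D_KL(P||Q) = 0.64624 - 0.14624 - 0.27887 + 0.64624 = 0.86737 ≈ 0.8674 bits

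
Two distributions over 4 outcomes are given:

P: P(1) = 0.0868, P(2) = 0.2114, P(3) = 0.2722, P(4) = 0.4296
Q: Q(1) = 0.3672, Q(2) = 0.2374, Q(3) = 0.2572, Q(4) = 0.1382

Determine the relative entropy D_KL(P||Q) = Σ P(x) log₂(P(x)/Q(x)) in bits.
0.5092 bits

D_KL(P||Q) = Σ P(x) log₂(P(x)/Q(x))

Computing term by term:
  P(1)·log₂(P(1)/Q(1)) = 0.0868·log₂(0.0868/0.3672) = -0.18061
  P(2)·log₂(P(2)/Q(2)) = 0.2114·log₂(0.2114/0.2374) = -0.03538
  P(3)·log₂(P(3)/Q(3)) = 0.2722·log₂(0.2722/0.2572) = 0.02226
  P(4)·log₂(P(4)/Q(4)) = 0.4296·log₂(0.4296/0.1382) = 0.70293

D_KL(P||Q) = -0.18061 - 0.03538 + 0.02226 + 0.70293 = 0.50920 ≈ 0.5092 bits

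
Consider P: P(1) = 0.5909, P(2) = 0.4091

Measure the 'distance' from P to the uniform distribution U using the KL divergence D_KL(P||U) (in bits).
0.0240 bits

U(i) = 1/2 for all i

D_KL(P||U) = Σ P(x) log₂(P(x) / (1/2))
           = Σ P(x) log₂(P(x)) + log₂(2)
           = log₂(2) - H(P)

H(P) = -Σ P(x) log₂(P(x)):
  -P(1)·log₂(P(1)) = -(0.5909)·log₂(0.5909) = 0.44850
  -P(2)·log₂(P(2)) = -(0.4091)·log₂(0.4091) = 0.52752
H(P) = 0.44850 + 0.52752 = 0.97602 bits

log₂(2) = 1.00000 bits

D_KL(P||U) = 1.00000 - 0.97602 = 0.02398 ≈ 0.0240 bits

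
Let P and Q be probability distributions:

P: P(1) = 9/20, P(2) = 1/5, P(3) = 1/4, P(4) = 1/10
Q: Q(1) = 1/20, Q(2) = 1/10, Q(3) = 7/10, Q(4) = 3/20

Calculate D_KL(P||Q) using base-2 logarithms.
1.1966 bits

D_KL(P||Q) = Σ P(x) log₂(P(x)/Q(x))

Computing term by term:
  P(1)·log₂(P(1)/Q(1)) = (9/20)·log₂((9/20)/(1/20)) = 1.42647
  P(2)·log₂(P(2)/Q(2)) = (1/5)·log₂((1/5)/(1/10)) = 0.20000
  P(3)·log₂(P(3)/Q(3)) = (1/4)·log₂((1/4)/(7/10)) = -0.37136
  P(4)·log₂(P(4)/Q(4)) = (1/10)·log₂((1/10)/(3/20)) = -0.05850

D_KL(P||Q) = 1.42647 + 0.20000 - 0.37136 - 0.05850 = 1.19661 ≈ 1.1966 bits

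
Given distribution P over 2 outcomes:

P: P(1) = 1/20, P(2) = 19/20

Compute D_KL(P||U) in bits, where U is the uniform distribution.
0.7136 bits

U(i) = 1/2 for all i

D_KL(P||U) = Σ P(x) log₂(P(x) / (1/2))
           = Σ P(x) log₂(P(x)) + log₂(2)
           = log₂(2) - H(P)

H(P) = -Σ P(x) log₂(P(x)):
  -P(1)·log₂(P(1)) = -(1/20)·log₂(1/20) = 0.21610
  -P(2)·log₂(P(2)) = -(19/20)·log₂(19/20) = 0.07030
H(P) = 0.21610 + 0.07030 = 0.28640 bits

log₂(2) = 1.00000 bits

D_KL(P||U) = 1.00000 - 0.28640 = 0.71360 ≈ 0.7136 bits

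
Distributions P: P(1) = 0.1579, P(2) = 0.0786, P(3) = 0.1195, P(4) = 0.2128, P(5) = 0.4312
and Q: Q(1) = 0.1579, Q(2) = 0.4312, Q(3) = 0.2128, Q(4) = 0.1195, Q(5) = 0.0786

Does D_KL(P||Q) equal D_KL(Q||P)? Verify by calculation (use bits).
D_KL(P||Q) = 0.9436 bits, D_KL(Q||P) = 0.9436 bits. Yes — for this pair D_KL(P||Q) = D_KL(Q||P).

D_KL(P||Q) = Σ P(x) log₂(P(x)/Q(x))

Computing term by term:
  P(1)·log₂(P(1)/Q(1)) = 0.1579·log₂(0.1579/0.1579) = 0.00000
  P(2)·log₂(P(2)/Q(2)) = 0.0786·log₂(0.0786/0.4312) = -0.19302
  P(3)·log₂(P(3)/Q(3)) = 0.1195·log₂(0.1195/0.2128) = -0.09948
  P(4)·log₂(P(4)/Q(4)) = 0.2128·log₂(0.2128/0.1195) = 0.17715
  P(5)·log₂(P(5)/Q(5)) = 0.4312·log₂(0.4312/0.0786) = 1.05892

D_KL(P||Q) = 0.00000 - 0.19302 - 0.09948 + 0.17715 + 1.05892 = 0.94357 ≈ 0.9436 bits

D_KL(Q||P) = Σ Q(x) log₂(Q(x)/P(x))

Computing term by term:
  Q(1)·log₂(Q(1)/P(1)) = 0.1579·log₂(0.1579/0.1579) = 0.00000
  Q(2)·log₂(Q(2)/P(2)) = 0.4312·log₂(0.4312/0.0786) = 1.05892
  Q(3)·log₂(Q(3)/P(3)) = 0.2128·log₂(0.2128/0.1195) = 0.17715
  Q(4)·log₂(Q(4)/P(4)) = 0.1195·log₂(0.1195/0.2128) = -0.09948
  Q(5)·log₂(Q(5)/P(5)) = 0.0786·log₂(0.0786/0.4312) = -0.19302

D_KL(Q||P) = 0.00000 + 1.05892 + 0.17715 - 0.09948 - 0.19302 = 0.94357 ≈ 0.9436 bits

These ARE equal here. Q is P with outcomes relabeled (Q(2) = P(5), Q(3) = P(4), Q(4) = P(3), Q(5) = P(2)) by a relabeling that is its own inverse, so the two sums contain exactly the same terms in a different order. This is a special case — KL divergence is not symmetric in general: D_KL(P||Q) ≠ D_KL(Q||P) for most P, Q.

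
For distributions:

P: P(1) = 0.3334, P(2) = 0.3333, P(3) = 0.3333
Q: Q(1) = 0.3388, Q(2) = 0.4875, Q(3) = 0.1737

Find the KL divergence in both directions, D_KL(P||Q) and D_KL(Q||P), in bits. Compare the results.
D_KL(P||Q) = 0.1228 bits, D_KL(Q||P) = 0.1120 bits. D_KL(P||Q) is larger than D_KL(Q||P) by 0.0108 bits; the two directions differ.

D_KL(P||Q) = Σ P(x) log₂(P(x)/Q(x))

Computing term by term:
  P(1)·log₂(P(1)/Q(1)) = 0.3334·log₂(0.3334/0.3388) = -0.00773
  P(2)·log₂(P(2)/Q(2)) = 0.3333·log₂(0.3333/0.4875) = -0.18284
  P(3)·log₂(P(3)/Q(3)) = 0.3333·log₂(0.3333/0.1737) = 0.31338

D_KL(P||Q) = -0.00773 - 0.18284 + 0.31338 = 0.12281 ≈ 0.1228 bits

D_KL(Q||P) = Σ Q(x) log₂(Q(x)/P(x))

Computing term by term:
  Q(1)·log₂(Q(1)/P(1)) = 0.3388·log₂(0.3388/0.3334) = 0.00785
  Q(2)·log₂(Q(2)/P(2)) = 0.4875·log₂(0.4875/0.3333) = 0.26743
  Q(3)·log₂(Q(3)/P(3)) = 0.1737·log₂(0.1737/0.3333) = -0.16332

D_KL(Q||P) = 0.00785 + 0.26743 - 0.16332 = 0.11196 ≈ 0.1120 bits

These are NOT equal (difference: 0.0108 bits). KL divergence is asymmetric: D_KL(P||Q) ≠ D_KL(Q||P) in general.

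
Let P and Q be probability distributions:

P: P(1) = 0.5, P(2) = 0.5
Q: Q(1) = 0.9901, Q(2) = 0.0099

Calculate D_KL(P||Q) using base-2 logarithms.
2.3364 bits

D_KL(P||Q) = Σ P(x) log₂(P(x)/Q(x))

Computing term by term:
  P(1)·log₂(P(1)/Q(1)) = 0.5·log₂(0.5/0.9901) = -0.49282
  P(2)·log₂(P(2)/Q(2)) = 0.5·log₂(0.5/0.0099) = 2.82918

D_KL(P||Q) = -0.49282 + 2.82918 = 2.33636 ≈ 2.3364 bits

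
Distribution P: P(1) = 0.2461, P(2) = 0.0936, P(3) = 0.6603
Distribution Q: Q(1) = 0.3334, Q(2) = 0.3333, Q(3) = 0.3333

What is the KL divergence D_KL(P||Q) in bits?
0.3720 bits

D_KL(P||Q) = Σ P(x) log₂(P(x)/Q(x))

Computing term by term:
  P(1)·log₂(P(1)/Q(1)) = 0.2461·log₂(0.2461/0.3334) = -0.10779
  P(2)·log₂(P(2)/Q(2)) = 0.0936·log₂(0.0936/0.3333) = -0.17150
  P(3)·log₂(P(3)/Q(3)) = 0.6603·log₂(0.6603/0.3333) = 0.65125

D_KL(P||Q) = -0.10779 - 0.17150 + 0.65125 = 0.37196 ≈ 0.3720 bits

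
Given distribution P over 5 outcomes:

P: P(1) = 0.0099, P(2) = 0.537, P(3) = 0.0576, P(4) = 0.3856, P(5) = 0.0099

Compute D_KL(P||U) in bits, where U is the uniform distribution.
0.9411 bits

U(i) = 1/5 for all i

D_KL(P||U) = Σ P(x) log₂(P(x) / (1/5))
           = Σ P(x) log₂(P(x)) + log₂(5)
           = log₂(5) - H(P)

H(P) = -Σ P(x) log₂(P(x)):
  -P(1)·log₂(P(1)) = -(0.0099)·log₂(0.0099) = 0.06592
  -P(2)·log₂(P(2)) = -(0.537)·log₂(0.537) = 0.48169
  -P(3)·log₂(P(3)) = -(0.0576)·log₂(0.0576) = 0.23718
  -P(4)·log₂(P(4)) = -(0.3856)·log₂(0.3856) = 0.53013
  -P(5)·log₂(P(5)) = -(0.0099)·log₂(0.0099) = 0.06592
H(P) = 0.06592 + 0.48169 + 0.23718 + 0.53013 + 0.06592 = 1.38084 bits

log₂(5) = 2.32193 bits

D_KL(P||U) = 2.32193 - 1.38084 = 0.94109 ≈ 0.9411 bits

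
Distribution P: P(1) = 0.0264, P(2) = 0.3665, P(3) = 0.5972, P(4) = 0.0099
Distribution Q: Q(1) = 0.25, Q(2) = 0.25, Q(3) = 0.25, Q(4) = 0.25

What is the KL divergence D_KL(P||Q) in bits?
0.8208 bits

D_KL(P||Q) = Σ P(x) log₂(P(x)/Q(x))

Computing term by term:
  P(1)·log₂(P(1)/Q(1)) = 0.0264·log₂(0.0264/0.25) = -0.08562
  P(2)·log₂(P(2)/Q(2)) = 0.3665·log₂(0.3665/0.25) = 0.20227
  P(3)·log₂(P(3)/Q(3)) = 0.5972·log₂(0.5972/0.25) = 0.75025
  P(4)·log₂(P(4)/Q(4)) = 0.0099·log₂(0.0099/0.25) = -0.04612

D_KL(P||Q) = -0.08562 + 0.20227 + 0.75025 - 0.04612 = 0.82078 ≈ 0.8208 bits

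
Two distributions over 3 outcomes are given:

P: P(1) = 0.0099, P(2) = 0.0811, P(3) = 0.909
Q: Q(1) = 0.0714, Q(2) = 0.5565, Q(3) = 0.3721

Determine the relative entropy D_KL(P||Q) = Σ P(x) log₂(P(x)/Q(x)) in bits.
0.9178 bits

D_KL(P||Q) = Σ P(x) log₂(P(x)/Q(x))

Computing term by term:
  P(1)·log₂(P(1)/Q(1)) = 0.0099·log₂(0.0099/0.0714) = -0.02822
  P(2)·log₂(P(2)/Q(2)) = 0.0811·log₂(0.0811/0.5565) = -0.22535
  P(3)·log₂(P(3)/Q(3)) = 0.909·log₂(0.909/0.3721) = 1.17133

D_KL(P||Q) = -0.02822 - 0.22535 + 1.17133 = 0.91776 ≈ 0.9178 bits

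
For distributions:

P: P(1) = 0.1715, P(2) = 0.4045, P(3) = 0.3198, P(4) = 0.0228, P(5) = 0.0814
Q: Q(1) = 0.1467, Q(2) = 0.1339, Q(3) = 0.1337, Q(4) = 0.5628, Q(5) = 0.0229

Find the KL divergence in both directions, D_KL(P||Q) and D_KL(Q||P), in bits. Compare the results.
D_KL(P||Q) = 1.1297 bits, D_KL(Q||P) = 2.1465 bits. D_KL(Q||P) is larger than D_KL(P||Q) by 1.0168 bits; the two directions differ.

D_KL(P||Q) = Σ P(x) log₂(P(x)/Q(x))

Computing term by term:
  P(1)·log₂(P(1)/Q(1)) = 0.1715·log₂(0.1715/0.1467) = 0.03865
  P(2)·log₂(P(2)/Q(2)) = 0.4045·log₂(0.4045/0.1339) = 0.64517
  P(3)·log₂(P(3)/Q(3)) = 0.3198·log₂(0.3198/0.1337) = 0.40236
  P(4)·log₂(P(4)/Q(4)) = 0.0228·log₂(0.0228/0.5628) = -0.10546
  P(5)·log₂(P(5)/Q(5)) = 0.0814·log₂(0.0814/0.0229) = 0.14894

D_KL(P||Q) = 0.03865 + 0.64517 + 0.40236 - 0.10546 + 0.14894 = 1.12966 ≈ 1.1297 bits

D_KL(Q||P) = Σ Q(x) log₂(Q(x)/P(x))

Computing term by term:
  Q(1)·log₂(Q(1)/P(1)) = 0.1467·log₂(0.1467/0.1715) = -0.03306
  Q(2)·log₂(Q(2)/P(2)) = 0.1339·log₂(0.1339/0.4045) = -0.21357
  Q(3)·log₂(Q(3)/P(3)) = 0.1337·log₂(0.1337/0.3198) = -0.16822
  Q(4)·log₂(Q(4)/P(4)) = 0.5628·log₂(0.5628/0.0228) = 2.60324
  Q(5)·log₂(Q(5)/P(5)) = 0.0229·log₂(0.0229/0.0814) = -0.04190

D_KL(Q||P) = -0.03306 - 0.21357 - 0.16822 + 2.60324 - 0.04190 = 2.14649 ≈ 2.1465 bits

These are NOT equal (difference: 1.0168 bits). KL divergence is asymmetric: D_KL(P||Q) ≠ D_KL(Q||P) in general.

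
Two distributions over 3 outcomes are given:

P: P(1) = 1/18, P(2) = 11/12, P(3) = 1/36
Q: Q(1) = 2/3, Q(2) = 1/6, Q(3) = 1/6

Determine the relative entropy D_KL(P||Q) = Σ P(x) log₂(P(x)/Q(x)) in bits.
1.9835 bits

D_KL(P||Q) = Σ P(x) log₂(P(x)/Q(x))

Computing term by term:
  P(1)·log₂(P(1)/Q(1)) = (1/18)·log₂((1/18)/(2/3)) = -0.19916
  P(2)·log₂(P(2)/Q(2)) = (11/12)·log₂((11/12)/(1/6)) = 2.25448
  P(3)·log₂(P(3)/Q(3)) = (1/36)·log₂((1/36)/(1/6)) = -0.07180

D_KL(P||Q) = -0.19916 + 2.25448 - 0.07180 = 1.98352 ≈ 1.9835 bits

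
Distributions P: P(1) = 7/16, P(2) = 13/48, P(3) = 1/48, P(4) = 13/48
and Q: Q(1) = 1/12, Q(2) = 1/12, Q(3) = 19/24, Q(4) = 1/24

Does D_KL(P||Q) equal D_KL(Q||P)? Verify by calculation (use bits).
D_KL(P||Q) = 2.1292 bits, D_KL(Q||P) = 3.7010 bits. No — D_KL(P||Q) ≠ D_KL(Q||P) for this pair.

D_KL(P||Q) = Σ P(x) log₂(P(x)/Q(x))

Computing term by term:
  P(1)·log₂(P(1)/Q(1)) = (7/16)·log₂((7/16)/(1/12)) = 1.04664
  P(2)·log₂(P(2)/Q(2)) = (13/48)·log₂((13/48)/(1/12)) = 0.46054
  P(3)·log₂(P(3)/Q(3)) = (1/48)·log₂((1/48)/(19/24)) = -0.10933
  P(4)·log₂(P(4)/Q(4)) = (13/48)·log₂((13/48)/(1/24)) = 0.73137

D_KL(P||Q) = 1.04664 + 0.46054 - 0.10933 + 0.73137 = 2.12922 ≈ 2.1292 bits

D_KL(Q||P) = Σ Q(x) log₂(Q(x)/P(x))

Computing term by term:
  Q(1)·log₂(Q(1)/P(1)) = (1/12)·log₂((1/12)/(7/16)) = -0.19936
  Q(2)·log₂(Q(2)/P(2)) = (1/12)·log₂((1/12)/(13/48)) = -0.14170
  Q(3)·log₂(Q(3)/P(3)) = (19/24)·log₂((19/24)/(1/48)) = 4.15461
  Q(4)·log₂(Q(4)/P(4)) = (1/24)·log₂((1/24)/(13/48)) = -0.11252

D_KL(Q||P) = -0.19936 - 0.14170 + 4.15461 - 0.11252 = 3.70103 ≈ 3.7010 bits

These are NOT equal (difference: 1.5718 bits). KL divergence is asymmetric: D_KL(P||Q) ≠ D_KL(Q||P) in general.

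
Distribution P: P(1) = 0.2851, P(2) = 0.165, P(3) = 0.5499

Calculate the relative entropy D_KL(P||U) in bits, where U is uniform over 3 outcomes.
0.1655 bits

U(i) = 1/3 for all i

D_KL(P||U) = Σ P(x) log₂(P(x) / (1/3))
           = Σ P(x) log₂(P(x)) + log₂(3)
           = log₂(3) - H(P)

H(P) = -Σ P(x) log₂(P(x)):
  -P(1)·log₂(P(1)) = -(0.2851)·log₂(0.2851) = 0.51616
  -P(2)·log₂(P(2)) = -(0.165)·log₂(0.165) = 0.42891
  -P(3)·log₂(P(3)) = -(0.5499)·log₂(0.5499) = 0.47443
H(P) = 0.51616 + 0.42891 + 0.47443 = 1.41950 bits

log₂(3) = 1.58496 bits

D_KL(P||U) = 1.58496 - 1.41950 = 0.16546 ≈ 0.1655 bits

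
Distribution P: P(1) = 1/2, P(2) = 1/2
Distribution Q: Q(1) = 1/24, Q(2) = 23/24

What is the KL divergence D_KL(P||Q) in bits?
1.3232 bits

D_KL(P||Q) = Σ P(x) log₂(P(x)/Q(x))

Computing term by term:
  P(1)·log₂(P(1)/Q(1)) = (1/2)·log₂((1/2)/(1/24)) = 1.79248
  P(2)·log₂(P(2)/Q(2)) = (1/2)·log₂((1/2)/(23/24)) = -0.46930

D_KL(P||Q) = 1.79248 - 0.46930 = 1.32318 ≈ 1.3232 bits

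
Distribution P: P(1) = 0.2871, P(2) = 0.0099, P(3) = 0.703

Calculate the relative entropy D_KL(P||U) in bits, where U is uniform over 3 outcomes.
0.6447 bits

U(i) = 1/3 for all i

D_KL(P||U) = Σ P(x) log₂(P(x) / (1/3))
           = Σ P(x) log₂(P(x)) + log₂(3)
           = log₂(3) - H(P)

H(P) = -Σ P(x) log₂(P(x)):
  -P(1)·log₂(P(1)) = -(0.2871)·log₂(0.2871) = 0.51689
  -P(2)·log₂(P(2)) = -(0.0099)·log₂(0.0099) = 0.06592
  -P(3)·log₂(P(3)) = -(0.703)·log₂(0.703) = 0.35741
H(P) = 0.51689 + 0.06592 + 0.35741 = 0.94022 bits

log₂(3) = 1.58496 bits

D_KL(P||U) = 1.58496 - 0.94022 = 0.64474 ≈ 0.6447 bits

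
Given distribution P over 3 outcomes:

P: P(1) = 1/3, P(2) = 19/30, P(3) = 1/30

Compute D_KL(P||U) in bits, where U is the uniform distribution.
0.4757 bits

U(i) = 1/3 for all i

D_KL(P||U) = Σ P(x) log₂(P(x) / (1/3))
           = Σ P(x) log₂(P(x)) + log₂(3)
           = log₂(3) - H(P)

H(P) = -Σ P(x) log₂(P(x)):
  -P(1)·log₂(P(1)) = -(1/3)·log₂(1/3) = 0.52832
  -P(2)·log₂(P(2)) = -(19/30)·log₂(19/30) = 0.41734
  -P(3)·log₂(P(3)) = -(1/30)·log₂(1/30) = 0.16356
H(P) = 0.52832 + 0.41734 + 0.16356 = 1.10922 bits

log₂(3) = 1.58496 bits

D_KL(P||U) = 1.58496 - 1.10922 = 0.47574 ≈ 0.4757 bits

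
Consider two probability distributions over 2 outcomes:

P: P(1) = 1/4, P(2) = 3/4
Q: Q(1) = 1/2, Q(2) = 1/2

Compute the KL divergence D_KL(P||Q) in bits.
0.1887 bits

D_KL(P||Q) = Σ P(x) log₂(P(x)/Q(x))

Computing term by term:
  P(1)·log₂(P(1)/Q(1)) = (1/4)·log₂((1/4)/(1/2)) = -0.25000
  P(2)·log₂(P(2)/Q(2)) = (3/4)·log₂((3/4)/(1/2)) = 0.43872

D_KL(P||Q) = -0.25000 + 0.43872 = 0.18872 ≈ 0.1887 bits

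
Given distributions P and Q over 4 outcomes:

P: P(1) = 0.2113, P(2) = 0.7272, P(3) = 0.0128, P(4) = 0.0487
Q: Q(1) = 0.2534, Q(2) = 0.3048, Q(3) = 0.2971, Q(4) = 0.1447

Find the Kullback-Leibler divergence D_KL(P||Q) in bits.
0.7223 bits

D_KL(P||Q) = Σ P(x) log₂(P(x)/Q(x))

Computing term by term:
  P(1)·log₂(P(1)/Q(1)) = 0.2113·log₂(0.2113/0.2534) = -0.05539
  P(2)·log₂(P(2)/Q(2)) = 0.7272·log₂(0.7272/0.3048) = 0.91226
  P(3)·log₂(P(3)/Q(3)) = 0.0128·log₂(0.0128/0.2971) = -0.05807
  P(4)·log₂(P(4)/Q(4)) = 0.0487·log₂(0.0487/0.1447) = -0.07651

D_KL(P||Q) = -0.05539 + 0.91226 - 0.05807 - 0.07651 = 0.72229 ≈ 0.7223 bits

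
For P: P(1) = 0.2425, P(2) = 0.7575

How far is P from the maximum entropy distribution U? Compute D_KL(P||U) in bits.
0.2008 bits

U(i) = 1/2 for all i

D_KL(P||U) = Σ P(x) log₂(P(x) / (1/2))
           = Σ P(x) log₂(P(x)) + log₂(2)
           = log₂(2) - H(P)

H(P) = -Σ P(x) log₂(P(x)):
  -P(1)·log₂(P(1)) = -(0.2425)·log₂(0.2425) = 0.49566
  -P(2)·log₂(P(2)) = -(0.7575)·log₂(0.7575) = 0.30352
H(P) = 0.49566 + 0.30352 = 0.79918 bits

log₂(2) = 1.00000 bits

D_KL(P||U) = 1.00000 - 0.79918 = 0.20082 ≈ 0.2008 bits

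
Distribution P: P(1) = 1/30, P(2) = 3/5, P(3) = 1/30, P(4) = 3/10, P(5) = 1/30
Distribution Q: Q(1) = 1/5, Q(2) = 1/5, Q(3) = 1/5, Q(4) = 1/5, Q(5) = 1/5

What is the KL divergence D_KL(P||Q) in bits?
0.8680 bits

D_KL(P||Q) = Σ P(x) log₂(P(x)/Q(x))

Computing term by term:
  P(1)·log₂(P(1)/Q(1)) = (1/30)·log₂((1/30)/(1/5)) = -0.08617
  P(2)·log₂(P(2)/Q(2)) = (3/5)·log₂((3/5)/(1/5)) = 0.95098
  P(3)·log₂(P(3)/Q(3)) = (1/30)·log₂((1/30)/(1/5)) = -0.08617
  P(4)·log₂(P(4)/Q(4)) = (3/10)·log₂((3/10)/(1/5)) = 0.17549
  P(5)·log₂(P(5)/Q(5)) = (1/30)·log₂((1/30)/(1/5)) = -0.08617

D_KL(P||Q) = -0.08617 + 0.95098 - 0.08617 + 0.17549 - 0.08617 = 0.86796 ≈ 0.8680 bits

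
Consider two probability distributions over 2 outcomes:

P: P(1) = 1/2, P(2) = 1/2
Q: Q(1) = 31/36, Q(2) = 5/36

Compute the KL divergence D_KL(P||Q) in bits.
0.5319 bits

D_KL(P||Q) = Σ P(x) log₂(P(x)/Q(x))

Computing term by term:
  P(1)·log₂(P(1)/Q(1)) = (1/2)·log₂((1/2)/(31/36)) = -0.39214
  P(2)·log₂(P(2)/Q(2)) = (1/2)·log₂((1/2)/(5/36)) = 0.92400

D_KL(P||Q) = -0.39214 + 0.92400 = 0.53186 ≈ 0.5319 bits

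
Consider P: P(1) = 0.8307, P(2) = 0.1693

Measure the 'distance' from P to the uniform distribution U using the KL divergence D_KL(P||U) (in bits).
0.3439 bits

U(i) = 1/2 for all i

D_KL(P||U) = Σ P(x) log₂(P(x) / (1/2))
           = Σ P(x) log₂(P(x)) + log₂(2)
           = log₂(2) - H(P)

H(P) = -Σ P(x) log₂(P(x)):
  -P(1)·log₂(P(1)) = -(0.8307)·log₂(0.8307) = 0.22230
  -P(2)·log₂(P(2)) = -(0.1693)·log₂(0.1693) = 0.43381
H(P) = 0.22230 + 0.43381 = 0.65611 bits

log₂(2) = 1.00000 bits

D_KL(P||U) = 1.00000 - 0.65611 = 0.34389 ≈ 0.3439 bits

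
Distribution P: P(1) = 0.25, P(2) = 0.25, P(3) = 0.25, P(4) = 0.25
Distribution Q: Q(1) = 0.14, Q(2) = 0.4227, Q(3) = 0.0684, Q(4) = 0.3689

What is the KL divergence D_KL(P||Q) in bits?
0.3468 bits

D_KL(P||Q) = Σ P(x) log₂(P(x)/Q(x))

Computing term by term:
  P(1)·log₂(P(1)/Q(1)) = 0.25·log₂(0.25/0.14) = 0.20913
  P(2)·log₂(P(2)/Q(2)) = 0.25·log₂(0.25/0.4227) = -0.18943
  P(3)·log₂(P(3)/Q(3)) = 0.25·log₂(0.25/0.0684) = 0.46746
  P(4)·log₂(P(4)/Q(4)) = 0.25·log₂(0.25/0.3689) = -0.14033

D_KL(P||Q) = 0.20913 - 0.18943 + 0.46746 - 0.14033 = 0.34683 ≈ 0.3468 bits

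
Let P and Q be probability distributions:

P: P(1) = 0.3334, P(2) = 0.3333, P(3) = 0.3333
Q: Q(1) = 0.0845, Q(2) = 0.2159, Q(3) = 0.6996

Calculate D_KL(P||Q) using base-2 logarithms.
0.5125 bits

D_KL(P||Q) = Σ P(x) log₂(P(x)/Q(x))

Computing term by term:
  P(1)·log₂(P(1)/Q(1)) = 0.3334·log₂(0.3334/0.0845) = 0.66021
  P(2)·log₂(P(2)/Q(2)) = 0.3333·log₂(0.3333/0.2159) = 0.20880
  P(3)·log₂(P(3)/Q(3)) = 0.3333·log₂(0.3333/0.6996) = -0.35653

D_KL(P||Q) = 0.66021 + 0.20880 - 0.35653 = 0.51248 ≈ 0.5125 bits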